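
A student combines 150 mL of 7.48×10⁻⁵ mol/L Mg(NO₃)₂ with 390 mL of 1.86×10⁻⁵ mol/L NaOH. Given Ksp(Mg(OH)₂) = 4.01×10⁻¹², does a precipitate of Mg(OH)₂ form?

After mixing, V = 150 mL + 390 mL = 540 mL.
[Mg²⁺] = (7.48×10⁻⁵)(150)/540 = 2.08×10⁻⁵ mol/L
[OH⁻] = (1.86×10⁻⁵)(390)/540 = 1.34×10⁻⁵ mol/L
Q = [Mg²⁺][OH⁻]^2 = 3.75×10⁻¹⁵
Q = 3.75×10⁻¹⁵ < Ksp = 4.01×10⁻¹², so the solution is unsaturated and no precipitate forms.

No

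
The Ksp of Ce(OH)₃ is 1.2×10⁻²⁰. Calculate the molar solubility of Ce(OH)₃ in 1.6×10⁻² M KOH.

2.9×10⁻¹⁵ M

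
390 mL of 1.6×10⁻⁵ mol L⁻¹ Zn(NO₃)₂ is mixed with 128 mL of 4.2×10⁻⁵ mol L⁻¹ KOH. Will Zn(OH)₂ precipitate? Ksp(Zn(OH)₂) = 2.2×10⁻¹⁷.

Total volume after mixing = 390 + 128 = 518 mL.
[Zn²⁺] = (1.6×10⁻⁵)(390)/518 = 1.2×10⁻⁵ mol L⁻¹
[OH⁻] = (4.2×10⁻⁵)(128)/518 = 1.0×10⁻⁵ mol L⁻¹
Q = [Zn²⁺][OH⁻]^2 = 1.3×10⁻¹⁵
Because Q > Ksp (1.3×10⁻¹⁵ vs 2.2×10⁻¹⁷), a precipitate of Zn(OH)₂ forms.

Yes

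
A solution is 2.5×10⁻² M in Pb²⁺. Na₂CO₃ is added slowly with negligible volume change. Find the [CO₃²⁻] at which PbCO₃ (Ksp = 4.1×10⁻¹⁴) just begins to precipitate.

1.6×10⁻¹² M

Each salt precipitates once Q = Ksp for that salt.
PbCO₃(s) ⇌ Pb²⁺(aq) + CO₃²⁻(aq)
Ksp = [Pb²⁺][CO₃²⁻] = [CO₃²⁻](2.5×10⁻²)
[CO₃²⁻] = 4.1×10⁻¹⁴ / (2.5×10⁻²) = 1.6×10⁻¹²
[CO₃²⁻] = 1.6×10⁻¹² M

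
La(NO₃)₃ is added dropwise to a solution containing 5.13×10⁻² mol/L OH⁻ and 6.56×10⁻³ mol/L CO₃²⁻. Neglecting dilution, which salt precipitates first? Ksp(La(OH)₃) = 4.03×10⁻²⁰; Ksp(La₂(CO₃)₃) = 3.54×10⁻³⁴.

La(OH)₃

The threshold for precipitation is Q = Ksp.
For La(OH)₃: [La³⁺] = (Ksp/[OH⁻]^3) = 2.99×10⁻¹⁶ mol/L
For La₂(CO₃)₃: [La³⁺] = (Ksp/[CO₃²⁻]^3)^(1/2) = 3.54×10⁻¹⁴ mol/L
Since La(OH)₃ needs less La³⁺ to reach saturation, it precipitates first.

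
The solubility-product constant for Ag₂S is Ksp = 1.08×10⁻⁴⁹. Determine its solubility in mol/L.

Ag₂S(s) ⇌ 2 Ag⁺(aq) + S²⁻(aq)
If s mol/L of Ag₂S dissolves, [Ag⁺] = 2s and [S²⁻] = s.
Ksp = [Ag⁺]^2[S²⁻] = (2s)^2 · s = 4s^3
4s^3 = 1.08×10⁻⁴⁹  ⇒  s^3 = 2.70×10⁻⁵⁰
s = 3.00×10⁻¹⁷ mol/L

3.00×10⁻¹⁷ M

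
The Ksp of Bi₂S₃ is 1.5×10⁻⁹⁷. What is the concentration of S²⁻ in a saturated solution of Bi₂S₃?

5.1×10⁻²⁰ M

Bi₂S₃(s) ⇌ 2 Bi³⁺(aq) + 3 S²⁻(aq)
For each mole of Bi₂S₃ that dissolves per liter, [Bi³⁺] = 2s and [S²⁻] = 3s; let s denote this solubility.
Ksp = [Bi³⁺]^2[S²⁻]^3 = (2s)^2 · (3s)^3 = 108s^5 = 1.5×10⁻⁹⁷
s = 1.7×10⁻²⁰ mol/L
[S²⁻] = 3s = 5.1×10⁻²⁰ mol/L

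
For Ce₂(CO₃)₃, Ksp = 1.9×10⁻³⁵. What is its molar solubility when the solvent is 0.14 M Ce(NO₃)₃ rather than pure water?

Ce₂(CO₃)₃(s) ⇌ 2 Ce³⁺(aq) + 3 CO₃²⁻(aq)
The solution already contains Ce³⁺ at 0.14 M. Let s be the molar solubility of Ce₂(CO₃)₃.
[Ce³⁺] ≈ 0.14 M (common ion dominates); [CO₃²⁻] = 3s.
Ksp = [Ce³⁺]^2[CO₃²⁻]^3 = (0.14)^2(3s)^3
(3s)^3 = 1.9×10⁻³⁵ / (0.14)^2 = 9.7×10⁻³⁴
s = 3.3×10⁻¹² M

3.3×10⁻¹² M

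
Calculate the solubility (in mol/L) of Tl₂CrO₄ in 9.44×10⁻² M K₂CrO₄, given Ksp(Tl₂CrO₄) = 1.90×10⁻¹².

2.24×10⁻⁶ M

Tl₂CrO₄(s) ⇌ 2 Tl⁺(aq) + CrO₄²⁻(aq)
With CrO₄²⁻ already at 9.44×10⁻² M and s small, take [CrO₄²⁻] ≈ 9.44×10⁻² M and [Tl⁺] = 2s.
Ksp = [Tl⁺]^2[CrO₄²⁻] = (2s)^2(9.44×10⁻²)
(2s)^2 = 1.90×10⁻¹² / (9.44×10⁻²) = 2.01×10⁻¹¹
s = 2.24×10⁻⁶ M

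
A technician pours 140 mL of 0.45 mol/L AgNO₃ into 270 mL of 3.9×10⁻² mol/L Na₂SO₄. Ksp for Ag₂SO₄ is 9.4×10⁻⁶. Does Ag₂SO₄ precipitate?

Yes

Total volume after mixing = 140 + 270 = 410 mL.
[Ag⁺] = (0.45)(140)/410 = 0.15 mol/L
[SO₄²⁻] = (3.9×10⁻²)(270)/410 = 2.6×10⁻² mol/L
Q = [Ag⁺]^2[SO₄²⁻] = 6.1×10⁻⁴
Because Q > Ksp (6.1×10⁻⁴ vs 9.4×10⁻⁶), a precipitate of Ag₂SO₄ forms.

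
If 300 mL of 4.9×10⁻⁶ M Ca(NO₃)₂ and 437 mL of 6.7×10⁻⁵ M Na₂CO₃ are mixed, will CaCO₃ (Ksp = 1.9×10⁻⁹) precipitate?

Total volume after mixing = 300 + 437 = 737 mL.
[Ca²⁺] = (4.9×10⁻⁶)(300)/737 = 2.0×10⁻⁶ M
[CO₃²⁻] = (6.7×10⁻⁵)(437)/737 = 4.0×10⁻⁵ M
Q = [Ca²⁺][CO₃²⁻] = 7.9×10⁻¹¹
Since Q (7.9×10⁻¹¹) is less than Ksp (1.9×10⁻⁹), no CaCO₃ precipitates.

No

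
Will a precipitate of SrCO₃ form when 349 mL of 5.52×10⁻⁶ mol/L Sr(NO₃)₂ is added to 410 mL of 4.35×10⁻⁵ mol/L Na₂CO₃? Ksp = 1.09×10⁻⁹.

Total volume after mixing = 349 + 410 = 759 mL.
[Sr²⁺] = (5.52×10⁻⁶)(349)/759 = 2.54×10⁻⁶ mol/L
[CO₃²⁻] = (4.35×10⁻⁵)(410)/759 = 2.35×10⁻⁵ mol/L
Q = [Sr²⁺][CO₃²⁻] = 5.96×10⁻¹¹
Since Q (5.96×10⁻¹¹) is less than Ksp (1.09×10⁻⁹), no SrCO₃ precipitates.

No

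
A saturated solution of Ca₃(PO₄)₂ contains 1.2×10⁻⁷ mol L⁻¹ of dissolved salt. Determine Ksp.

Ksp = 2.7×10⁻³³

Ca₃(PO₄)₂(s) ⇌ 3 Ca²⁺(aq) + 2 PO₄³⁻(aq)
If s mol/L of Ca₃(PO₄)₂ dissolves, [Ca²⁺] = 3s and [PO₄³⁻] = 2s.
Ksp = [Ca²⁺]^3[PO₄³⁻]^2 = (3s)^3 · (2s)^2 = 108s^5
Ksp = 108 × (1.2×10⁻⁷)^5 = 2.7×10⁻³³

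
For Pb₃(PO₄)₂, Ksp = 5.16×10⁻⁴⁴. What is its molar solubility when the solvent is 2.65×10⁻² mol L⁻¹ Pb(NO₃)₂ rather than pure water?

2.63×10⁻²⁰ M

Pb₃(PO₄)₂(s) ⇌ 3 Pb²⁺(aq) + 2 PO₄³⁻(aq)
With Pb²⁺ already at 2.65×10⁻² mol L⁻¹ and s small, take [Pb²⁺] ≈ 2.65×10⁻² mol L⁻¹ and [PO₄³⁻] = 2s.
Ksp = [Pb²⁺]^3[PO₄³⁻]^2 = (2.65×10⁻²)^3(2s)^2
(2s)^2 = 5.16×10⁻⁴⁴ / (2.65×10⁻²)^3 = 2.77×10⁻³⁹
s = 2.63×10⁻²⁰ mol L⁻¹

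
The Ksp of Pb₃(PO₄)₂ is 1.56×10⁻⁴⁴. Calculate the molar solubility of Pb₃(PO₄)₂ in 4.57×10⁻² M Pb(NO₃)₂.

6.39×10⁻²¹ M

Pb₃(PO₄)₂(s) ⇌ 3 Pb²⁺(aq) + 2 PO₄³⁻(aq)
Pb²⁺ is already present at 4.57×10⁻² M. If s mol/L of Pb₃(PO₄)₂ dissolves, [PO₄³⁻] = 2s while [Pb²⁺] ≈ 4.57×10⁻² M.
Ksp = [Pb²⁺]^3[PO₄³⁻]^2 = (4.57×10⁻²)^3(2s)^2
(2s)^2 = 1.56×10⁻⁴⁴ / (4.57×10⁻²)^3 = 1.63×10⁻⁴⁰
s = 6.39×10⁻²¹ M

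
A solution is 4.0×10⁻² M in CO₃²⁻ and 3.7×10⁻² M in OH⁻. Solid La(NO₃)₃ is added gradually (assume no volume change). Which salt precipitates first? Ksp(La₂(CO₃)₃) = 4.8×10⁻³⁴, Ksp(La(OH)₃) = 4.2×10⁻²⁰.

The threshold for precipitation is Q = Ksp.
For La₂(CO₃)₃: [La³⁺] = (Ksp/[CO₃²⁻]^3)^(1/2) = 2.7×10⁻¹⁵ M
For La(OH)₃: [La³⁺] = (Ksp/[OH⁻]^3) = 8.3×10⁻¹⁶ M
The smaller threshold [La³⁺] is reached first, so La(OH)₃ precipitates first.

La(OH)₃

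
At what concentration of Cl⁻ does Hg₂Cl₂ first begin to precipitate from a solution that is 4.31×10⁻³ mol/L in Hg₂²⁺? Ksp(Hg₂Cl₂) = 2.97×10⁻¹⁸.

Precipitation of each salt begins when its ion product equals Ksp.
Hg₂Cl₂(s) ⇌ Hg₂²⁺(aq) + 2 Cl⁻(aq)
Ksp = [Hg₂²⁺][Cl⁻]^2 = [Cl⁻]^2(4.31×10⁻³)
[Cl⁻]^2 = 2.97×10⁻¹⁸ / (4.31×10⁻³) = 6.89×10⁻¹⁶
[Cl⁻] = 2.63×10⁻⁸ mol/L

2.63×10⁻⁸ M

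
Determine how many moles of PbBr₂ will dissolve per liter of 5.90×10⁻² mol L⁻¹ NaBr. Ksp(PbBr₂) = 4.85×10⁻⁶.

1.39×10⁻³ M

PbBr₂(s) ⇌ Pb²⁺(aq) + 2 Br⁻(aq)
The solution already contains Br⁻ at 5.90×10⁻² mol L⁻¹. Let s be the molar solubility of PbBr₂.
[Br⁻] ≈ 5.90×10⁻² mol L⁻¹ (common ion dominates); [Pb²⁺] = s.
Ksp = [Pb²⁺][Br⁻]^2 = s(5.90×10⁻²)^2
s = 4.85×10⁻⁶ / (5.90×10⁻²)^2 = 1.39×10⁻³
s = 1.39×10⁻³ mol L⁻¹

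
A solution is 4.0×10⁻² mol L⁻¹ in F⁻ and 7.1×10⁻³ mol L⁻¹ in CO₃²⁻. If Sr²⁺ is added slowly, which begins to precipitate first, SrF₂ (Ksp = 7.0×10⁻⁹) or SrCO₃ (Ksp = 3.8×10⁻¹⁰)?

A salt starts to precipitate once the ion product Q reaches its Ksp.
For SrF₂: [Sr²⁺] = (Ksp/[F⁻]^2) = 4.4×10⁻⁶ mol L⁻¹
For SrCO₃: [Sr²⁺] = (Ksp/[CO₃²⁻]) = 5.4×10⁻⁸ mol L⁻¹
The smaller threshold [Sr²⁺] is reached first, so SrCO₃ precipitates first.

SrCO₃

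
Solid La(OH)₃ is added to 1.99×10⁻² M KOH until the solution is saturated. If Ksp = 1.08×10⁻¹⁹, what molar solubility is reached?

La(OH)₃(s) ⇌ La³⁺(aq) + 3 OH⁻(aq)
Let s be the solubility of La(OH)₃ here. The common ion gives [OH⁻] ≈ 1.99×10⁻² M, and [La³⁺] = s.
Ksp = [La³⁺][OH⁻]^3 = s(1.99×10⁻²)^3
s = 1.08×10⁻¹⁹ / (1.99×10⁻²)^3 = 1.37×10⁻¹⁴
s = 1.37×10⁻¹⁴ M

1.37×10⁻¹⁴ M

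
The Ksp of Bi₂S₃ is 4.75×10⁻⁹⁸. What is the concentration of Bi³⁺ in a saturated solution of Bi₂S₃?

Bi₂S₃(s) ⇌ 2 Bi³⁺(aq) + 3 S²⁻(aq)
For each mole of Bi₂S₃ that dissolves per liter, [Bi³⁺] = 2s and [S²⁻] = 3s; let s denote this solubility.
Ksp = [Bi³⁺]^2[S²⁻]^3 = (2s)^2 · (3s)^3 = 108s^5 = 4.75×10⁻⁹⁸
s = 1.34×10⁻²⁰ mol L⁻¹
[Bi³⁺] = 2s = 2.69×10⁻²⁰ mol L⁻¹

2.69×10⁻²⁰ M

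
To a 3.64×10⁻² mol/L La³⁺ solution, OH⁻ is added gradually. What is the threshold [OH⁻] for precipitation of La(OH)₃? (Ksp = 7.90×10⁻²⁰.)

A salt starts to precipitate once the ion product Q reaches its Ksp.
La(OH)₃(s) ⇌ La³⁺(aq) + 3 OH⁻(aq)
Ksp = [La³⁺][OH⁻]^3 = [OH⁻]^3(3.64×10⁻²)
[OH⁻]^3 = 7.90×10⁻²⁰ / (3.64×10⁻²) = 2.17×10⁻¹⁸
[OH⁻] = 1.29×10⁻⁶ mol/L

1.29×10⁻⁶ M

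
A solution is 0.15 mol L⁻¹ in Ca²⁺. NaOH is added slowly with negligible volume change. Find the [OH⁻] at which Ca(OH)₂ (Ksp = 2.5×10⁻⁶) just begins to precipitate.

Precipitation of each salt begins when its ion product equals Ksp.
Ca(OH)₂(s) ⇌ Ca²⁺(aq) + 2 OH⁻(aq)
Ksp = [Ca²⁺][OH⁻]^2 = [OH⁻]^2(0.15)
[OH⁻]^2 = 2.5×10⁻⁶ / (0.15) = 1.7×10⁻⁵
[OH⁻] = 4.1×10⁻³ mol L⁻¹

4.1×10⁻³ M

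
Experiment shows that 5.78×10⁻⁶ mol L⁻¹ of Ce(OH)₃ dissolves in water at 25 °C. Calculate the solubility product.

Ce(OH)₃(s) ⇌ Ce³⁺(aq) + 3 OH⁻(aq)
With molar solubility s: [Ce³⁺] = s, [OH⁻] = 3s.
Ksp = [Ce³⁺][OH⁻]^3 = s · (3s)^3 = 27s^4
Ksp = 27 × (5.78×10⁻⁶)^4 = 3.01×10⁻²⁰

Ksp = 3.01×10⁻²⁰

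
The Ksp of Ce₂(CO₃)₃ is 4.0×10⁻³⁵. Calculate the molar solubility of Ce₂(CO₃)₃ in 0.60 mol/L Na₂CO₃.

Ce₂(CO₃)₃(s) ⇌ 2 Ce³⁺(aq) + 3 CO₃²⁻(aq)
CO₃²⁻ is already present at 0.60 mol/L. If s mol/L of Ce₂(CO₃)₃ dissolves, [Ce³⁺] = 2s while [CO₃²⁻] ≈ 0.60 mol/L.
Ksp = [Ce³⁺]^2[CO₃²⁻]^3 = (2s)^2(0.60)^3
(2s)^2 = 4.0×10⁻³⁵ / (0.60)^3 = 1.9×10⁻³⁴
s = 6.8×10⁻¹⁸ mol/L

6.8×10⁻¹⁸ M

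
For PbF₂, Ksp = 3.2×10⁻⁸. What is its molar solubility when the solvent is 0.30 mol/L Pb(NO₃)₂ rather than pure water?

1.6×10⁻⁴ M

PbF₂(s) ⇌ Pb²⁺(aq) + 2 F⁻(aq)
Pb²⁺ is already present at 0.30 mol/L. If s mol/L of PbF₂ dissolves, [F⁻] = 2s while [Pb²⁺] ≈ 0.30 mol/L.
Ksp = [Pb²⁺][F⁻]^2 = (0.30)(2s)^2
(2s)^2 = 3.2×10⁻⁸ / (0.30) = 1.1×10⁻⁷
s = 1.6×10⁻⁴ mol/L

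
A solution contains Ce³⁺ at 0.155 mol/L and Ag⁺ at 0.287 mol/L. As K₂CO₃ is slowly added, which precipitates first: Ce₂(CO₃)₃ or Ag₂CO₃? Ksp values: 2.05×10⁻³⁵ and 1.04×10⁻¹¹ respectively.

Ce₂(CO₃)₃

A salt starts to precipitate once the ion product Q reaches its Ksp.
For Ce₂(CO₃)₃: [CO₃²⁻] = (Ksp/[Ce³⁺]^2)^(1/3) = 9.48×10⁻¹² mol/L
For Ag₂CO₃: [CO₃²⁻] = (Ksp/[Ag⁺]^2) = 1.26×10⁻¹⁰ mol/L
Since Ce₂(CO₃)₃ needs less CO₃²⁻ to reach saturation, it precipitates first.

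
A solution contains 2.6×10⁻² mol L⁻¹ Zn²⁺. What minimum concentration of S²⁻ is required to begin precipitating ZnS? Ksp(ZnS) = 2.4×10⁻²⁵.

9.2×10⁻²⁴ M

Each salt precipitates once Q = Ksp for that salt.
ZnS(s) ⇌ Zn²⁺(aq) + S²⁻(aq)
Ksp = [Zn²⁺][S²⁻] = [S²⁻](2.6×10⁻²)
[S²⁻] = 2.4×10⁻²⁵ / (2.6×10⁻²) = 9.2×10⁻²⁴
[S²⁻] = 9.2×10⁻²⁴ mol L⁻¹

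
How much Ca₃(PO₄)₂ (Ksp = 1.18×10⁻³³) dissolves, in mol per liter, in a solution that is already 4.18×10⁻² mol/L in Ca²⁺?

2.01×10⁻¹⁵ M

Ca₃(PO₄)₂(s) ⇌ 3 Ca²⁺(aq) + 2 PO₄³⁻(aq)
With Ca²⁺ already at 4.18×10⁻² mol/L and s small, take [Ca²⁺] ≈ 4.18×10⁻² mol/L and [PO₄³⁻] = 2s.
Ksp = [Ca²⁺]^3[PO₄³⁻]^2 = (4.18×10⁻²)^3(2s)^2
(2s)^2 = 1.18×10⁻³³ / (4.18×10⁻²)^3 = 1.62×10⁻²⁹
s = 2.01×10⁻¹⁵ mol/L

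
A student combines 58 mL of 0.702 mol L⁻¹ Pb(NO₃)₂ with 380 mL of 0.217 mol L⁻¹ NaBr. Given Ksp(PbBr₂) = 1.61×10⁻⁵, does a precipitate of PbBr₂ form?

Yes

After mixing, V = 58 mL + 380 mL = 438 mL.
[Pb²⁺] = (0.702)(58)/438 = 9.30×10⁻² mol L⁻¹
[Br⁻] = (0.217)(380)/438 = 0.188 mol L⁻¹
Q = [Pb²⁺][Br⁻]^2 = 3.29×10⁻³
Because Q > Ksp (3.29×10⁻³ vs 1.61×10⁻⁵), a precipitate of PbBr₂ forms.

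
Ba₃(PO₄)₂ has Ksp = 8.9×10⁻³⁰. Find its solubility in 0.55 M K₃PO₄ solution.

1.0×10⁻¹⁰ M

Ba₃(PO₄)₂(s) ⇌ 3 Ba²⁺(aq) + 2 PO₄³⁻(aq)
With PO₄³⁻ already at 0.55 M and s small, take [PO₄³⁻] ≈ 0.55 M and [Ba²⁺] = 3s.
Ksp = [Ba²⁺]^3[PO₄³⁻]^2 = (3s)^3(0.55)^2
(3s)^3 = 8.9×10⁻³⁰ / (0.55)^2 = 2.9×10⁻²⁹
s = 1.0×10⁻¹⁰ M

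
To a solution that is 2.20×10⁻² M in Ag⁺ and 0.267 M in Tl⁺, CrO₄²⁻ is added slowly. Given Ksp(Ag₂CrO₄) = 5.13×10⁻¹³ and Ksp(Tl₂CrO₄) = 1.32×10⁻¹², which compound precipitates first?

The threshold for precipitation is Q = Ksp.
For Ag₂CrO₄: [CrO₄²⁻] = (Ksp/[Ag⁺]^2) = 1.06×10⁻⁹ M
For Tl₂CrO₄: [CrO₄²⁻] = (Ksp/[Tl⁺]^2) = 1.85×10⁻¹¹ M
The smaller threshold [CrO₄²⁻] is reached first, so Tl₂CrO₄ precipitates first.

Tl₂CrO₄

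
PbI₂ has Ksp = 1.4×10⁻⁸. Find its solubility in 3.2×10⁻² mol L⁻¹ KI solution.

PbI₂(s) ⇌ Pb²⁺(aq) + 2 I⁻(aq)
I⁻ is already present at 3.2×10⁻² mol L⁻¹. If s mol/L of PbI₂ dissolves, [Pb²⁺] = s while [I⁻] ≈ 3.2×10⁻² mol L⁻¹.
Ksp = [Pb²⁺][I⁻]^2 = s(3.2×10⁻²)^2
s = 1.4×10⁻⁸ / (3.2×10⁻²)^2 = 1.4×10⁻⁵
s = 1.4×10⁻⁵ mol L⁻¹

1.4×10⁻⁵ M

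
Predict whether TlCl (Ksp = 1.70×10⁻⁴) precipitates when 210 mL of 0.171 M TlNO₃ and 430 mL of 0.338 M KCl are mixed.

Yes

After mixing, V = 210 mL + 430 mL = 640 mL.
[Tl⁺] = (0.171)(210)/640 = 5.61×10⁻² M
[Cl⁻] = (0.338)(430)/640 = 0.227 M
Q = [Tl⁺][Cl⁻] = 1.27×10⁻²
Q = 1.27×10⁻² > Ksp = 1.70×10⁻⁴, so the solution is supersaturated and TlCl precipitates.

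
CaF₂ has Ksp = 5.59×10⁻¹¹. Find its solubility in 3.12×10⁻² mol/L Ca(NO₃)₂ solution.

CaF₂(s) ⇌ Ca²⁺(aq) + 2 F⁻(aq)
The solution already contains Ca²⁺ at 3.12×10⁻² mol/L. Let s be the molar solubility of CaF₂.
[Ca²⁺] ≈ 3.12×10⁻² mol/L (common ion dominates); [F⁻] = 2s.
Ksp = [Ca²⁺][F⁻]^2 = (3.12×10⁻²)(2s)^2
(2s)^2 = 5.59×10⁻¹¹ / (3.12×10⁻²) = 1.79×10⁻⁹
s = 2.12×10⁻⁵ mol/L

2.12×10⁻⁵ M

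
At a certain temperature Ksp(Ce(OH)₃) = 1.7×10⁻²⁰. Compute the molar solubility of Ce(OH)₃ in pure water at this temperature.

Ce(OH)₃(s) ⇌ Ce³⁺(aq) + 3 OH⁻(aq)
For each mole of Ce(OH)₃ that dissolves per liter, [Ce³⁺] = s and [OH⁻] = 3s; let s denote this solubility.
Ksp = [Ce³⁺][OH⁻]^3 = s · (3s)^3 = 27s^4
27s^4 = 1.7×10⁻²⁰  ⇒  s^4 = 6.3×10⁻²²
s = (6.3×10⁻²²)^(1/4) = 5.0×10⁻⁶ mol/L

5.0×10⁻⁶ M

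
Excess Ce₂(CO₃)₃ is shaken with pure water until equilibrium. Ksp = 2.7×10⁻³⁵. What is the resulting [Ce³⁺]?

Ce₂(CO₃)₃(s) ⇌ 2 Ce³⁺(aq) + 3 CO₃²⁻(aq)
If s mol/L of Ce₂(CO₃)₃ dissolves, [Ce³⁺] = 2s and [CO₃²⁻] = 3s.
Ksp = [Ce³⁺]^2[CO₃²⁻]^3 = (2s)^2 · (3s)^3 = 108s^5 = 2.7×10⁻³⁵
s = 4.8×10⁻⁸ mol L⁻¹
[Ce³⁺] = 2s = 9.6×10⁻⁸ mol L⁻¹

9.6×10⁻⁸ M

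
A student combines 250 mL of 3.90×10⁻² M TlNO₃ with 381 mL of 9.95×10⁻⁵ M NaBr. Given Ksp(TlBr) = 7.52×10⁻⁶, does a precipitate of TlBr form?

The combined volume is 631 mL.
[Tl⁺] = (3.90×10⁻²)(250)/631 = 1.55×10⁻² M
[Br⁻] = (9.95×10⁻⁵)(381)/631 = 6.01×10⁻⁵ M
Q = [Tl⁺][Br⁻] = 9.28×10⁻⁷
Q = 9.28×10⁻⁷ < Ksp = 7.52×10⁻⁶, so the solution is unsaturated and no precipitate forms.

No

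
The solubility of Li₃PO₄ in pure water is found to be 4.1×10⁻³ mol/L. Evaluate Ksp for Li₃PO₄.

Li₃PO₄(s) ⇌ 3 Li⁺(aq) + PO₄³⁻(aq)
Call the molar solubility s, so that [Li⁺] = 3s and [PO₄³⁻] = s.
Ksp = [Li⁺]^3[PO₄³⁻] = (3s)^3 · s = 27s^4
Ksp = 27 × (4.1×10⁻³)^4 = 7.6×10⁻⁹

Ksp = 7.6×10⁻⁹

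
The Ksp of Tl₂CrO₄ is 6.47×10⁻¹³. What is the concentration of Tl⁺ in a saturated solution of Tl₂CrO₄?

1.09×10⁻⁴ M

Tl₂CrO₄(s) ⇌ 2 Tl⁺(aq) + CrO₄²⁻(aq)
Call the molar solubility s, so that [Tl⁺] = 2s and [CrO₄²⁻] = s.
Ksp = [Tl⁺]^2[CrO₄²⁻] = (2s)^2 · s = 4s^3 = 6.47×10⁻¹³
s = 5.45×10⁻⁵ mol/L
[Tl⁺] = 2s = 1.09×10⁻⁴ mol/L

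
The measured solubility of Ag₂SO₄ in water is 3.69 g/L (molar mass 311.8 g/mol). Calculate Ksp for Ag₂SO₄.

Ksp = 6.63×10⁻⁶

Convert to molarity: s = 3.69 / 311.8 = 1.1835×10⁻² mol/L
Ag₂SO₄(s) ⇌ 2 Ag⁺(aq) + SO₄²⁻(aq)
With molar solubility s: [Ag⁺] = 2s, [SO₄²⁻] = s.
Ksp = [Ag⁺]^2[SO₄²⁻] = (2s)^2 · s = 4s^3
Ksp = 4 × (1.1835×10⁻²)^3 = 6.63×10⁻⁶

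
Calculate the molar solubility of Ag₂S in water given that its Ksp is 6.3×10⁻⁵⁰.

2.5×10⁻¹⁷ M

Ag₂S(s) ⇌ 2 Ag⁺(aq) + S²⁻(aq)
With molar solubility s: [Ag⁺] = 2s, [S²⁻] = s.
Ksp = [Ag⁺]^2[S²⁻] = (2s)^2 · s = 4s^3
4s^3 = 6.3×10⁻⁵⁰  ⇒  s^3 = 1.6×10⁻⁵⁰
s = 2.5×10⁻¹⁷ M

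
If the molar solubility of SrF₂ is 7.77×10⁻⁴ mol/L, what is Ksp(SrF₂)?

SrF₂(s) ⇌ Sr²⁺(aq) + 2 F⁻(aq)
If s mol/L of SrF₂ dissolves, [Sr²⁺] = s and [F⁻] = 2s.
Ksp = [Sr²⁺][F⁻]^2 = s · (2s)^2 = 4s^3
Ksp = 4 × (7.77×10⁻⁴)^3 = 1.88×10⁻⁹

Ksp = 1.88×10⁻⁹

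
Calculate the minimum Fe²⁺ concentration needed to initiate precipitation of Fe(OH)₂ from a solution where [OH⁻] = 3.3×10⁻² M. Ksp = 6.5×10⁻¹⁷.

Each salt precipitates once Q = Ksp for that salt.
Fe(OH)₂(s) ⇌ Fe²⁺(aq) + 2 OH⁻(aq)
Ksp = [Fe²⁺][OH⁻]^2 = [Fe²⁺](3.3×10⁻²)^2
[Fe²⁺] = 6.5×10⁻¹⁷ / (3.3×10⁻²)^2 = 6.0×10⁻¹⁴
[Fe²⁺] = 6.0×10⁻¹⁴ M

6.0×10⁻¹⁴ M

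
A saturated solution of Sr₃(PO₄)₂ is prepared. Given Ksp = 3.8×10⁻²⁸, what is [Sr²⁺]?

Sr₃(PO₄)₂(s) ⇌ 3 Sr²⁺(aq) + 2 PO₄³⁻(aq)
Call the molar solubility s, so that [Sr²⁺] = 3s and [PO₄³⁻] = 2s.
Ksp = [Sr²⁺]^3[PO₄³⁻]^2 = (3s)^3 · (2s)^2 = 108s^5 = 3.8×10⁻²⁸
s = 1.3×10⁻⁶ M
[Sr²⁺] = 3s = 3.9×10⁻⁶ M

3.9×10⁻⁶ M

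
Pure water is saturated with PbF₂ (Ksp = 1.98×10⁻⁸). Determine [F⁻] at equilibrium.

3.41×10⁻³ M

PbF₂(s) ⇌ Pb²⁺(aq) + 2 F⁻(aq)
With molar solubility s: [Pb²⁺] = s, [F⁻] = 2s.
Ksp = [Pb²⁺][F⁻]^2 = s · (2s)^2 = 4s^3 = 1.98×10⁻⁸
s = 1.70×10⁻³ M
[F⁻] = 2s = 3.41×10⁻³ M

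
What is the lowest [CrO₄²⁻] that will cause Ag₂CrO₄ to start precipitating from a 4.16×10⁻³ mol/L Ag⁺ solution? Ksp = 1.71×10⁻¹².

9.88×10⁻⁸ M

Precipitation begins when Q = Ksp.
Ag₂CrO₄(s) ⇌ 2 Ag⁺(aq) + CrO₄²⁻(aq)
Ksp = [Ag⁺]^2[CrO₄²⁻] = [CrO₄²⁻](4.16×10⁻³)^2
[CrO₄²⁻] = 1.71×10⁻¹² / (4.16×10⁻³)^2 = 9.88×10⁻⁸
[CrO₄²⁻] = 9.88×10⁻⁸ mol/L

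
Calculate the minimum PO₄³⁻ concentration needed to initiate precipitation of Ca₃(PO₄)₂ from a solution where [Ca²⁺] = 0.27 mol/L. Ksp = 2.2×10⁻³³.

3.3×10⁻¹⁶ M

A salt starts to precipitate once the ion product Q reaches its Ksp.
Ca₃(PO₄)₂(s) ⇌ 3 Ca²⁺(aq) + 2 PO₄³⁻(aq)
Ksp = [Ca²⁺]^3[PO₄³⁻]^2 = [PO₄³⁻]^2(0.27)^3
[PO₄³⁻]^2 = 2.2×10⁻³³ / (0.27)^3 = 1.1×10⁻³¹
[PO₄³⁻] = 3.3×10⁻¹⁶ mol/L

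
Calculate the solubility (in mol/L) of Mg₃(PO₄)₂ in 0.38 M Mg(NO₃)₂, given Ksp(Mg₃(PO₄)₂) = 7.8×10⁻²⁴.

6.0×10⁻¹² M

Mg₃(PO₄)₂(s) ⇌ 3 Mg²⁺(aq) + 2 PO₄³⁻(aq)
Mg²⁺ is already present at 0.38 M. If s mol/L of Mg₃(PO₄)₂ dissolves, [PO₄³⁻] = 2s while [Mg²⁺] ≈ 0.38 M.
Ksp = [Mg²⁺]^3[PO₄³⁻]^2 = (0.38)^3(2s)^2
(2s)^2 = 7.8×10⁻²⁴ / (0.38)^3 = 1.4×10⁻²²
s = 6.0×10⁻¹² M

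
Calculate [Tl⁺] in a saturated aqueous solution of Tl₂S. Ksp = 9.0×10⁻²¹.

Tl₂S(s) ⇌ 2 Tl⁺(aq) + S²⁻(aq)
If s mol/L of Tl₂S dissolves, [Tl⁺] = 2s and [S²⁻] = s.
Ksp = [Tl⁺]^2[S²⁻] = (2s)^2 · s = 4s^3 = 9.0×10⁻²¹
s = 1.3×10⁻⁷ M
[Tl⁺] = 2s = 2.6×10⁻⁷ M

2.6×10⁻⁷ M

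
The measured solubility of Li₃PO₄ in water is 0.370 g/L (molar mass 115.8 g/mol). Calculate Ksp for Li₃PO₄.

Convert to molarity: s = 0.370 / 115.8 = 3.1952×10⁻³ mol/L
Li₃PO₄(s) ⇌ 3 Li⁺(aq) + PO₄³⁻(aq)
For each mole of Li₃PO₄ that dissolves per liter, [Li⁺] = 3s and [PO₄³⁻] = s; let s denote this solubility.
Ksp = [Li⁺]^3[PO₄³⁻] = (3s)^3 · s = 27s^4
Ksp = 27 × (3.1952×10⁻³)^4 = 2.81×10⁻⁹

Ksp = 2.81×10⁻⁹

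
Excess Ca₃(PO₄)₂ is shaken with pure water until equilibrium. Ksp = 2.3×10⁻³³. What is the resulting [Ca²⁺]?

3.5×10⁻⁷ M

Ca₃(PO₄)₂(s) ⇌ 3 Ca²⁺(aq) + 2 PO₄³⁻(aq)
Let s be the molar solubility. Then [Ca²⁺] = 3s and [PO₄³⁻] = 2s.
Ksp = [Ca²⁺]^3[PO₄³⁻]^2 = (3s)^3 · (2s)^2 = 108s^5 = 2.3×10⁻³³
s = 1.2×10⁻⁷ mol/L
[Ca²⁺] = 3s = 3.5×10⁻⁷ mol/L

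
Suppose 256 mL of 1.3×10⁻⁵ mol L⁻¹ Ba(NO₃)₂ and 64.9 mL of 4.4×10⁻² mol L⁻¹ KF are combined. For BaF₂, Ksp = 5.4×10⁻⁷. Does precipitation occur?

No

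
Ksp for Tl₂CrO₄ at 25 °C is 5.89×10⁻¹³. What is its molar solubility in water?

Tl₂CrO₄(s) ⇌ 2 Tl⁺(aq) + CrO₄²⁻(aq)
Call the molar solubility s, so that [Tl⁺] = 2s and [CrO₄²⁻] = s.
Ksp = [Tl⁺]^2[CrO₄²⁻] = (2s)^2 · s = 4s^3
4s^3 = 5.89×10⁻¹³  ⇒  s^3 = 1.47×10⁻¹³
s = (1.47×10⁻¹³)^(1/3) = 5.28×10⁻⁵ M

5.28×10⁻⁵ M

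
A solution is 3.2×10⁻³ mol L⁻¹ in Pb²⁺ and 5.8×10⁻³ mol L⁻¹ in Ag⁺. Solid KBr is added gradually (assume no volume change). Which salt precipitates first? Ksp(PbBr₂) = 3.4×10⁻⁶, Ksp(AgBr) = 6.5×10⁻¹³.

AgBr

A salt starts to precipitate once the ion product Q reaches its Ksp.
For PbBr₂: [Br⁻] = (Ksp/[Pb²⁺])^(1/2) = 3.3×10⁻² mol L⁻¹
For AgBr: [Br⁻] = (Ksp/[Ag⁺]) = 1.1×10⁻¹⁰ mol L⁻¹
The smaller threshold [Br⁻] is reached first, so AgBr precipitates first.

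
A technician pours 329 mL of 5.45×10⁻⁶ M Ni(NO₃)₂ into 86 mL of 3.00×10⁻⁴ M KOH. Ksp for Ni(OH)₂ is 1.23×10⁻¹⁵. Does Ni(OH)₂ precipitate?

Yes

Total volume after mixing = 329 + 86 = 415 mL.
[Ni²⁺] = (5.45×10⁻⁶)(329)/415 = 4.32×10⁻⁶ M
[OH⁻] = (3.00×10⁻⁴)(86)/415 = 6.22×10⁻⁵ M
Q = [Ni²⁺][OH⁻]^2 = 1.67×10⁻¹⁴
Q = 1.67×10⁻¹⁴ > Ksp = 1.23×10⁻¹⁵, so the solution is supersaturated and Ni(OH)₂ precipitates.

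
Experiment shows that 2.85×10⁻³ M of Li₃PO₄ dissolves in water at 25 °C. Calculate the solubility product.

Li₃PO₄(s) ⇌ 3 Li⁺(aq) + PO₄³⁻(aq)
Let s be the molar solubility. Then [Li⁺] = 3s and [PO₄³⁻] = s.
Ksp = [Li⁺]^3[PO₄³⁻] = (3s)^3 · s = 27s^4
Ksp = 27 × (2.85×10⁻³)^4 = 1.78×10⁻⁹

Ksp = 1.78×10⁻⁹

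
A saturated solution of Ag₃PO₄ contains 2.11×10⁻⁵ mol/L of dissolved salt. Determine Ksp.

Ksp = 5.35×10⁻¹⁸

Ag₃PO₄(s) ⇌ 3 Ag⁺(aq) + PO₄³⁻(aq)
If s mol/L of Ag₃PO₄ dissolves, [Ag⁺] = 3s and [PO₄³⁻] = s.
Ksp = [Ag⁺]^3[PO₄³⁻] = (3s)^3 · s = 27s^4
Ksp = 27 × (2.11×10⁻⁵)^4 = 5.35×10⁻¹⁸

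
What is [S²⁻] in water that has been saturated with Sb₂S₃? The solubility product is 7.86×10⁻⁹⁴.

2.82×10⁻¹⁹ M

Sb₂S₃(s) ⇌ 2 Sb³⁺(aq) + 3 S²⁻(aq)
Let s be the molar solubility. Then [Sb³⁺] = 2s and [S²⁻] = 3s.
Ksp = [Sb³⁺]^2[S²⁻]^3 = (2s)^2 · (3s)^3 = 108s^5 = 7.86×10⁻⁹⁴
s = 9.38×10⁻²⁰ mol/L
[S²⁻] = 3s = 2.82×10⁻¹⁹ mol/L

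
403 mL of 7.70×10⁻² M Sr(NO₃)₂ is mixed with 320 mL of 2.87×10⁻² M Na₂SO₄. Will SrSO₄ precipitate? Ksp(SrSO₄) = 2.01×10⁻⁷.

Yes

After mixing, V = 403 mL + 320 mL = 723 mL.
[Sr²⁺] = (7.70×10⁻²)(403)/723 = 4.29×10⁻² M
[SO₄²⁻] = (2.87×10⁻²)(320)/723 = 1.27×10⁻² M
Q = [Sr²⁺][SO₄²⁻] = 5.45×10⁻⁴
Since Q (5.45×10⁻⁴) exceeds Ksp (2.01×10⁻⁷), SrSO₄ will precipitate.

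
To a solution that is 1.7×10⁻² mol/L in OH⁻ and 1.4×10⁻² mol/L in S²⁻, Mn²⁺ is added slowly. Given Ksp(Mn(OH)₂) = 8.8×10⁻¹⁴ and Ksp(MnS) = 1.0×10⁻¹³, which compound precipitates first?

The threshold for precipitation is Q = Ksp.
For Mn(OH)₂: [Mn²⁺] = (Ksp/[OH⁻]^2) = 3.0×10⁻¹⁰ mol/L
For MnS: [Mn²⁺] = (Ksp/[S²⁻]) = 7.1×10⁻¹² mol/L
MnS requires the lower [Mn²⁺], so it precipitates first.

MnS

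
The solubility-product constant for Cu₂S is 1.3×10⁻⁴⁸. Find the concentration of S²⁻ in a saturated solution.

6.9×10⁻¹⁷ M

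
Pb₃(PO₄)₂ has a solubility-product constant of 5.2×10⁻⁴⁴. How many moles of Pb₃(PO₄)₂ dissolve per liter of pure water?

8.6×10⁻¹⁰ M

Pb₃(PO₄)₂(s) ⇌ 3 Pb²⁺(aq) + 2 PO₄³⁻(aq)
Let s be the molar solubility. Then [Pb²⁺] = 3s and [PO₄³⁻] = 2s.
Ksp = [Pb²⁺]^3[PO₄³⁻]^2 = (3s)^3 · (2s)^2 = 108s^5
108s^5 = 5.2×10⁻⁴⁴  ⇒  s^5 = 4.8×10⁻⁴⁶
s = 8.6×10⁻¹⁰ mol L⁻¹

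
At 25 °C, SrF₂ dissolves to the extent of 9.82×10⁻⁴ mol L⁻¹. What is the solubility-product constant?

Ksp = 3.79×10⁻⁹

SrF₂(s) ⇌ Sr²⁺(aq) + 2 F⁻(aq)
With molar solubility s: [Sr²⁺] = s, [F⁻] = 2s.
Ksp = [Sr²⁺][F⁻]^2 = s · (2s)^2 = 4s^3
Ksp = 4 × (9.82×10⁻⁴)^3 = 3.79×10⁻⁹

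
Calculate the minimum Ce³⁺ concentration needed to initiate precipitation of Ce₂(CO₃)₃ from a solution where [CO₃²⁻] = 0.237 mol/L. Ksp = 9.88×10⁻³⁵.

8.62×10⁻¹⁷ M

The threshold for precipitation is Q = Ksp.
Ce₂(CO₃)₃(s) ⇌ 2 Ce³⁺(aq) + 3 CO₃²⁻(aq)
Ksp = [Ce³⁺]^2[CO₃²⁻]^3 = [Ce³⁺]^2(0.237)^3
[Ce³⁺]^2 = 9.88×10⁻³⁵ / (0.237)^3 = 7.42×10⁻³³
[Ce³⁺] = 8.62×10⁻¹⁷ mol/L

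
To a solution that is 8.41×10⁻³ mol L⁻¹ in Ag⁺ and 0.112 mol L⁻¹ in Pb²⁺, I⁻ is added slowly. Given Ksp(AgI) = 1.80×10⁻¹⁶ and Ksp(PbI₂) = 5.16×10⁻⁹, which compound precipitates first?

AgI

Precipitation begins when Q = Ksp.
For AgI: [I⁻] = (Ksp/[Ag⁺]) = 2.14×10⁻¹⁴ mol L⁻¹
For PbI₂: [I⁻] = (Ksp/[Pb²⁺])^(1/2) = 2.15×10⁻⁴ mol L⁻¹
AgI requires the lower [I⁻], so it precipitates first.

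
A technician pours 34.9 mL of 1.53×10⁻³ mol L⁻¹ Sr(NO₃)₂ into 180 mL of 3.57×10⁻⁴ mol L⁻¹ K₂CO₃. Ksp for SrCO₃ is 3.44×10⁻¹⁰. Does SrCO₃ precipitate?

Yes

After mixing, V = 34.9 mL + 180 mL = 214.9 mL.
[Sr²⁺] = (1.53×10⁻³)(34.9)/214.9 = 2.48×10⁻⁴ mol L⁻¹
[CO₃²⁻] = (3.57×10⁻⁴)(180)/214.9 = 2.99×10⁻⁴ mol L⁻¹
Q = [Sr²⁺][CO₃²⁻] = 7.43×10⁻⁸
Since Q (7.43×10⁻⁸) exceeds Ksp (3.44×10⁻¹⁰), SrCO₃ will precipitate.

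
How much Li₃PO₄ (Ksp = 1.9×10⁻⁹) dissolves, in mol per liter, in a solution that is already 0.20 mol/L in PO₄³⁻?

Li₃PO₄(s) ⇌ 3 Li⁺(aq) + PO₄³⁻(aq)
PO₄³⁻ is already present at 0.20 mol/L. If s mol/L of Li₃PO₄ dissolves, [Li⁺] = 3s while [PO₄³⁻] ≈ 0.20 mol/L.
Ksp = [Li⁺]^3[PO₄³⁻] = (3s)^3(0.20)
(3s)^3 = 1.9×10⁻⁹ / (0.20) = 9.5×10⁻⁹
s = 7.1×10⁻⁴ mol/L

7.1×10⁻⁴ M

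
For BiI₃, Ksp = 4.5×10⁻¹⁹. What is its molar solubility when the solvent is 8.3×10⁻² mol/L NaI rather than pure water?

7.9×10⁻¹⁶ M

BiI₃(s) ⇌ Bi³⁺(aq) + 3 I⁻(aq)
The solution already contains I⁻ at 8.3×10⁻² mol/L. Let s be the molar solubility of BiI₃.
[I⁻] ≈ 8.3×10⁻² mol/L (common ion dominates); [Bi³⁺] = s.
Ksp = [Bi³⁺][I⁻]^3 = s(8.3×10⁻²)^3
s = 4.5×10⁻¹⁹ / (8.3×10⁻²)^3 = 7.9×10⁻¹⁶
s = 7.9×10⁻¹⁶ mol/L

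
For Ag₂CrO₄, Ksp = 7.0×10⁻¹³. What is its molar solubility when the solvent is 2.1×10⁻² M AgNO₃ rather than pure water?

Ag₂CrO₄(s) ⇌ 2 Ag⁺(aq) + CrO₄²⁻(aq)
With Ag⁺ already at 2.1×10⁻² M and s small, take [Ag⁺] ≈ 2.1×10⁻² M and [CrO₄²⁻] = s.
Ksp = [Ag⁺]^2[CrO₄²⁻] = (2.1×10⁻²)^2s
s = 7.0×10⁻¹³ / (2.1×10⁻²)^2 = 1.6×10⁻⁹
s = 1.6×10⁻⁹ M

1.6×10⁻⁹ M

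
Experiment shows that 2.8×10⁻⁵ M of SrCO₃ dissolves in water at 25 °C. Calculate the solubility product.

Ksp = 7.8×10⁻¹⁰

SrCO₃(s) ⇌ Sr²⁺(aq) + CO₃²⁻(aq)
Call the molar solubility s, so that [Sr²⁺] = s and [CO₃²⁻] = s.
Ksp = [Sr²⁺][CO₃²⁻] = s · s = s^2
Ksp = (2.8×10⁻⁵)^2 = 7.8×10⁻¹⁰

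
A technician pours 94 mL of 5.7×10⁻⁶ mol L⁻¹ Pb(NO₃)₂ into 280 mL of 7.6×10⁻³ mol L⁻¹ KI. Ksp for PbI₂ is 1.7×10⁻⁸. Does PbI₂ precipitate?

No

Total volume after mixing = 94 + 280 = 374 mL.
[Pb²⁺] = (5.7×10⁻⁶)(94)/374 = 1.4×10⁻⁶ mol L⁻¹
[I⁻] = (7.6×10⁻³)(280)/374 = 5.7×10⁻³ mol L⁻¹
Q = [Pb²⁺][I⁻]^2 = 4.6×10⁻¹¹
Q = 4.6×10⁻¹¹ < Ksp = 1.7×10⁻⁸, so the solution is unsaturated and no precipitate forms.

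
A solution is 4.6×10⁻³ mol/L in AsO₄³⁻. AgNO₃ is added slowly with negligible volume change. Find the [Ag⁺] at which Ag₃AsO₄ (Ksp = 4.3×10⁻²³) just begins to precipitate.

Precipitation begins when Q = Ksp.
Ag₃AsO₄(s) ⇌ 3 Ag⁺(aq) + AsO₄³⁻(aq)
Ksp = [Ag⁺]^3[AsO₄³⁻] = [Ag⁺]^3(4.6×10⁻³)
[Ag⁺]^3 = 4.3×10⁻²³ / (4.6×10⁻³) = 9.3×10⁻²¹
[Ag⁺] = 2.1×10⁻⁷ mol/L

2.1×10⁻⁷ M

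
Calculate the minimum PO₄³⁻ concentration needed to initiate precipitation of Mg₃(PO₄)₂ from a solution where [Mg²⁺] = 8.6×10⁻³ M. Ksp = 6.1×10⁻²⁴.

The threshold for precipitation is Q = Ksp.
Mg₃(PO₄)₂(s) ⇌ 3 Mg²⁺(aq) + 2 PO₄³⁻(aq)
Ksp = [Mg²⁺]^3[PO₄³⁻]^2 = [PO₄³⁻]^2(8.6×10⁻³)^3
[PO₄³⁻]^2 = 6.1×10⁻²⁴ / (8.6×10⁻³)^3 = 9.6×10⁻¹⁸
[PO₄³⁻] = 3.1×10⁻⁹ M

3.1×10⁻⁹ M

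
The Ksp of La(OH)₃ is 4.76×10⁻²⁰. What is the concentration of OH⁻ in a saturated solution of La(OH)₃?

1.94×10⁻⁵ M

La(OH)₃(s) ⇌ La³⁺(aq) + 3 OH⁻(aq)
If s mol/L of La(OH)₃ dissolves, [La³⁺] = s and [OH⁻] = 3s.
Ksp = [La³⁺][OH⁻]^3 = s · (3s)^3 = 27s^4 = 4.76×10⁻²⁰
s = 6.48×10⁻⁶ mol/L
[OH⁻] = 3s = 1.94×10⁻⁵ mol/L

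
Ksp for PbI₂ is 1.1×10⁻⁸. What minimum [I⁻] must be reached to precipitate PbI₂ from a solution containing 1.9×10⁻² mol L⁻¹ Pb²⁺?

7.6×10⁻⁴ M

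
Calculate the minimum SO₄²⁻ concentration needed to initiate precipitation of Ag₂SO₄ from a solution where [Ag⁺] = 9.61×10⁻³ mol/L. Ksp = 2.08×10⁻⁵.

0.225 M

The threshold for precipitation is Q = Ksp.
Ag₂SO₄(s) ⇌ 2 Ag⁺(aq) + SO₄²⁻(aq)
Ksp = [Ag⁺]^2[SO₄²⁻] = [SO₄²⁻](9.61×10⁻³)^2
[SO₄²⁻] = 2.08×10⁻⁵ / (9.61×10⁻³)^2 = 0.225
[SO₄²⁻] = 0.225 mol/L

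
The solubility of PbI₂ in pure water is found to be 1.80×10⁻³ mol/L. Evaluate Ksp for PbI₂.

PbI₂(s) ⇌ Pb²⁺(aq) + 2 I⁻(aq)
Let s be the molar solubility. Then [Pb²⁺] = s and [I⁻] = 2s.
Ksp = [Pb²⁺][I⁻]^2 = s · (2s)^2 = 4s^3
Ksp = 4 × (1.80×10⁻³)^3 = 2.33×10⁻⁸

Ksp = 2.33×10⁻⁸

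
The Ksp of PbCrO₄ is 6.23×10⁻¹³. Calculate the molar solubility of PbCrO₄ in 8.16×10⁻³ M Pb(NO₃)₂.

7.63×10⁻¹¹ M

PbCrO₄(s) ⇌ Pb²⁺(aq) + CrO₄²⁻(aq)
Pb²⁺ is already present at 8.16×10⁻³ M. If s mol/L of PbCrO₄ dissolves, [CrO₄²⁻] = s while [Pb²⁺] ≈ 8.16×10⁻³ M.
Ksp = [Pb²⁺][CrO₄²⁻] = (8.16×10⁻³)s
s = 6.23×10⁻¹³ / (8.16×10⁻³) = 7.63×10⁻¹¹
s = 7.63×10⁻¹¹ M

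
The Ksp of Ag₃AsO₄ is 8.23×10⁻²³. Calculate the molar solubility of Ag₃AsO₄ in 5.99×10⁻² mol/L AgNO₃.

3.83×10⁻¹⁹ M

Ag₃AsO₄(s) ⇌ 3 Ag⁺(aq) + AsO₄³⁻(aq)
With Ag⁺ already at 5.99×10⁻² mol/L and s small, take [Ag⁺] ≈ 5.99×10⁻² mol/L and [AsO₄³⁻] = s.
Ksp = [Ag⁺]^3[AsO₄³⁻] = (5.99×10⁻²)^3s
s = 8.23×10⁻²³ / (5.99×10⁻²)^3 = 3.83×10⁻¹⁹
s = 3.83×10⁻¹⁹ mol/L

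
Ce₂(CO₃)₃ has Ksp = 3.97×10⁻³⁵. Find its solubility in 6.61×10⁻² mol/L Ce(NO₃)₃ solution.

Ce₂(CO₃)₃(s) ⇌ 2 Ce³⁺(aq) + 3 CO₃²⁻(aq)
Let s be the solubility of Ce₂(CO₃)₃ here. The common ion gives [Ce³⁺] ≈ 6.61×10⁻² mol/L, and [CO₃²⁻] = 3s.
Ksp = [Ce³⁺]^2[CO₃²⁻]^3 = (6.61×10⁻²)^2(3s)^3
(3s)^3 = 3.97×10⁻³⁵ / (6.61×10⁻²)^2 = 9.09×10⁻³³
s = 6.96×10⁻¹² mol/L

6.96×10⁻¹² M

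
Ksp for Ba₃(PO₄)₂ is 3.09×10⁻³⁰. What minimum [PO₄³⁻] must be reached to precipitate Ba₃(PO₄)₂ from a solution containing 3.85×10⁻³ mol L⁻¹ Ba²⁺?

7.36×10⁻¹² M

Precipitation of each salt begins when its ion product equals Ksp.
Ba₃(PO₄)₂(s) ⇌ 3 Ba²⁺(aq) + 2 PO₄³⁻(aq)
Ksp = [Ba²⁺]^3[PO₄³⁻]^2 = [PO₄³⁻]^2(3.85×10⁻³)^3
[PO₄³⁻]^2 = 3.09×10⁻³⁰ / (3.85×10⁻³)^3 = 5.41×10⁻²³
[PO₄³⁻] = 7.36×10⁻¹² mol L⁻¹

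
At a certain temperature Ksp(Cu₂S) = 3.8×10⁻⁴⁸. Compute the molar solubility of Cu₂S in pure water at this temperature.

Cu₂S(s) ⇌ 2 Cu⁺(aq) + S²⁻(aq)
For each mole of Cu₂S that dissolves per liter, [Cu⁺] = 2s and [S²⁻] = s; let s denote this solubility.
Ksp = [Cu⁺]^2[S²⁻] = (2s)^2 · s = 4s^3
4s^3 = 3.8×10⁻⁴⁸  ⇒  s^3 = 9.5×10⁻⁴⁹
s = (9.5×10⁻⁴⁹)^(1/3) = 9.8×10⁻¹⁷ M

9.8×10⁻¹⁷ M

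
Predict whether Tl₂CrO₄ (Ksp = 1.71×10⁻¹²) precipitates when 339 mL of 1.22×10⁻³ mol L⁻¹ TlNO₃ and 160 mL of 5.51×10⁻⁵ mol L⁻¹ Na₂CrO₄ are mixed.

Yes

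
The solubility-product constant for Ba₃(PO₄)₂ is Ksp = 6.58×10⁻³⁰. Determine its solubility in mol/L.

Ba₃(PO₄)₂(s) ⇌ 3 Ba²⁺(aq) + 2 PO₄³⁻(aq)
Call the molar solubility s, so that [Ba²⁺] = 3s and [PO₄³⁻] = 2s.
Ksp = [Ba²⁺]^3[PO₄³⁻]^2 = (3s)^3 · (2s)^2 = 108s^5
108s^5 = 6.58×10⁻³⁰  ⇒  s^5 = 6.09×10⁻³²
s = 5.71×10⁻⁷ M

5.71×10⁻⁷ M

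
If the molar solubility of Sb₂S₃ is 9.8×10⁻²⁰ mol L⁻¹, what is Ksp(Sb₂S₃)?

Ksp = 9.8×10⁻⁹⁴

Sb₂S₃(s) ⇌ 2 Sb³⁺(aq) + 3 S²⁻(aq)
With molar solubility s: [Sb³⁺] = 2s, [S²⁻] = 3s.
Ksp = [Sb³⁺]^2[S²⁻]^3 = (2s)^2 · (3s)^3 = 108s^5
Ksp = 108 × (9.8×10⁻²⁰)^5 = 9.8×10⁻⁹⁴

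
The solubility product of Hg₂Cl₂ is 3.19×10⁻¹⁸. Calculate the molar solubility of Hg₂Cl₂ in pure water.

Hg₂Cl₂(s) ⇌ Hg₂²⁺(aq) + 2 Cl⁻(aq)
Let s be the molar solubility. Then [Hg₂²⁺] = s and [Cl⁻] = 2s.
Ksp = [Hg₂²⁺][Cl⁻]^2 = s · (2s)^2 = 4s^3
4s^3 = 3.19×10⁻¹⁸  ⇒  s^3 = 7.98×10⁻¹⁹
s = (7.98×10⁻¹⁹)^(1/3) = 9.27×10⁻⁷ mol L⁻¹

9.27×10⁻⁷ M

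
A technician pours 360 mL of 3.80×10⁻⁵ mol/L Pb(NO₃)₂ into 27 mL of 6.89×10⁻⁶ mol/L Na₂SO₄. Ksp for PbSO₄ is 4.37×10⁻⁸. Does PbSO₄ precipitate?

No

The combined volume is 387 mL.
[Pb²⁺] = (3.80×10⁻⁵)(360)/387 = 3.53×10⁻⁵ mol/L
[SO₄²⁻] = (6.89×10⁻⁶)(27)/387 = 4.81×10⁻⁷ mol/L
Q = [Pb²⁺][SO₄²⁻] = 1.70×10⁻¹¹
Q = 1.70×10⁻¹¹ < Ksp = 4.37×10⁻⁸, so the solution is unsaturated and no precipitate forms.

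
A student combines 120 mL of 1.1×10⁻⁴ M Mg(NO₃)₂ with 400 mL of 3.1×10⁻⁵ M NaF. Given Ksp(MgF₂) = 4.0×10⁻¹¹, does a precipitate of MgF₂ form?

The combined volume is 520 mL.
[Mg²⁺] = (1.1×10⁻⁴)(120)/520 = 2.5×10⁻⁵ M
[F⁻] = (3.1×10⁻⁵)(400)/520 = 2.4×10⁻⁵ M
Q = [Mg²⁺][F⁻]^2 = 1.4×10⁻¹⁴
Since Q (1.4×10⁻¹⁴) is less than Ksp (4.0×10⁻¹¹), no MgF₂ precipitates.

No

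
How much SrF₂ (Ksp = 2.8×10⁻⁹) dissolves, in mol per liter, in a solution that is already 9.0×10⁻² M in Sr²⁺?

SrF₂(s) ⇌ Sr²⁺(aq) + 2 F⁻(aq)
With Sr²⁺ already at 9.0×10⁻² M and s small, take [Sr²⁺] ≈ 9.0×10⁻² M and [F⁻] = 2s.
Ksp = [Sr²⁺][F⁻]^2 = (9.0×10⁻²)(2s)^2
(2s)^2 = 2.8×10⁻⁹ / (9.0×10⁻²) = 3.1×10⁻⁸
s = 8.8×10⁻⁵ M

8.8×10⁻⁵ M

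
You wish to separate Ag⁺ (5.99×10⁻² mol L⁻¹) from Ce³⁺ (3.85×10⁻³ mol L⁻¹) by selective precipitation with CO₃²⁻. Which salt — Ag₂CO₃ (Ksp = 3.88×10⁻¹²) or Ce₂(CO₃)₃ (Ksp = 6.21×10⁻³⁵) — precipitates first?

Ce₂(CO₃)₃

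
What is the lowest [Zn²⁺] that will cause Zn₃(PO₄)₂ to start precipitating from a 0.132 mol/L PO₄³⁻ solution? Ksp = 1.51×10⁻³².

Precipitation of each salt begins when its ion product equals Ksp.
Zn₃(PO₄)₂(s) ⇌ 3 Zn²⁺(aq) + 2 PO₄³⁻(aq)
Ksp = [Zn²⁺]^3[PO₄³⁻]^2 = [Zn²⁺]^3(0.132)^2
[Zn²⁺]^3 = 1.51×10⁻³² / (0.132)^2 = 8.67×10⁻³¹
[Zn²⁺] = 9.53×10⁻¹¹ mol/L

9.53×10⁻¹¹ M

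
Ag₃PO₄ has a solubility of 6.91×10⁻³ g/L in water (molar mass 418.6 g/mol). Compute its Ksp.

Molar solubility s = (6.91×10⁻³ g/L) / (418.6 g/mol) = 1.6507×10⁻⁵ mol/L
Ag₃PO₄(s) ⇌ 3 Ag⁺(aq) + PO₄³⁻(aq)
Call the molar solubility s, so that [Ag⁺] = 3s and [PO₄³⁻] = s.
Ksp = [Ag⁺]^3[PO₄³⁻] = (3s)^3 · s = 27s^4
Ksp = 27 × (1.6507×10⁻⁵)^4 = 2.00×10⁻¹⁸

Ksp = 2.00×10⁻¹⁸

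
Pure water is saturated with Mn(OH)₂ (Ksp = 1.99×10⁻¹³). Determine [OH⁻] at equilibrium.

7.36×10⁻⁵ M

Mn(OH)₂(s) ⇌ Mn²⁺(aq) + 2 OH⁻(aq)
For each mole of Mn(OH)₂ that dissolves per liter, [Mn²⁺] = s and [OH⁻] = 2s; let s denote this solubility.
Ksp = [Mn²⁺][OH⁻]^2 = s · (2s)^2 = 4s^3 = 1.99×10⁻¹³
s = 3.68×10⁻⁵ M
[OH⁻] = 2s = 7.36×10⁻⁵ M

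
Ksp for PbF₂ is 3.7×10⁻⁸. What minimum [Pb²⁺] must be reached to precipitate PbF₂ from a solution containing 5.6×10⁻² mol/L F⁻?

1.2×10⁻⁵ M

The threshold for precipitation is Q = Ksp.
PbF₂(s) ⇌ Pb²⁺(aq) + 2 F⁻(aq)
Ksp = [Pb²⁺][F⁻]^2 = [Pb²⁺](5.6×10⁻²)^2
[Pb²⁺] = 3.7×10⁻⁸ / (5.6×10⁻²)^2 = 1.2×10⁻⁵
[Pb²⁺] = 1.2×10⁻⁵ mol/L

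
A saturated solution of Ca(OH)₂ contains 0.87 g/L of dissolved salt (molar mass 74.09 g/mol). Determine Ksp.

Ksp = 6.5×10⁻⁶

Convert to molarity: s = 0.87 / 74.09 = 1.174×10⁻² mol/L
Ca(OH)₂(s) ⇌ Ca²⁺(aq) + 2 OH⁻(aq)
Let s be the molar solubility. Then [Ca²⁺] = s and [OH⁻] = 2s.
Ksp = [Ca²⁺][OH⁻]^2 = s · (2s)^2 = 4s^3
Ksp = 4 × (1.174×10⁻²)^3 = 6.5×10⁻⁶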